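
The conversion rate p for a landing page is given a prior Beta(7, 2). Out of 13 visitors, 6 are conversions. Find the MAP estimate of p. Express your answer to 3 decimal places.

Prior: Beta(7, 2).
Data: 6 successes in 13 trials. The binomial likelihood contributes p^6(1−p)^7, so the posterior is Beta(7+6, 2+7) = Beta(13, 9).
For Beta(a, b) with a, b > 1 the mode is (a−1)/(a+b−2) = 12/20 ≈ 0.600.

p̂_MAP = 0.600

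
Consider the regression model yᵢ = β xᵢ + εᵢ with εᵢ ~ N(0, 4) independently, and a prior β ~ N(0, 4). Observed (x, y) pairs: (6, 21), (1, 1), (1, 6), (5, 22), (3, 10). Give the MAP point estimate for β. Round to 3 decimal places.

β̂_MAP = 3.740

log p(β | y) = −Σ(yᵢ − βxᵢ)²/(2·4) − β²/(2·4) + const.
Setting the derivative to zero: Σxᵢ(yᵢ − βxᵢ)/4 − β/4 = 0, so β = Σxᵢyᵢ / (Σxᵢ² + σ²/τ²).
Σxᵢyᵢ = 6·21 + 1·1 + 1·6 + 5·22 + 3·10 = 273; Σxᵢ² = 72; σ²/τ² = 1.
β̂_MAP = 273 / (72 + 1) = 273/73 ≈ 3.740.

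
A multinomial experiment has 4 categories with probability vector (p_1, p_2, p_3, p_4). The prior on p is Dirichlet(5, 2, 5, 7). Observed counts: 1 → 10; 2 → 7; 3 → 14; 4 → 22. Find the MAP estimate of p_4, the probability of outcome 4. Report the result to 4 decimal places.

The posterior is Dirichlet(αᵢ + nᵢ) = Dirichlet(15, 9, 19, 29).
For a Dirichlet(a₁,…,a_K) with all aᵢ > 1, the mode has j-th component (aⱼ − 1)/(Σaᵢ − K).
Here Σaᵢ = 72 and K = 4, so p_4 = (29 − 1)/(72 − 4) = 28/68 ≈ 0.4118.

MAP estimate: 0.4118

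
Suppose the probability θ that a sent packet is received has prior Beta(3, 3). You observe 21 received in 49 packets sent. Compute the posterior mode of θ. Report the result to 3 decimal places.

θ̂_MAP = 0.434

Prior: Beta(3, 3).
Data: 21 successes in 49 trials. The binomial likelihood contributes θ^21(1−θ)^28, so the posterior is Beta(3+21, 3+28) = Beta(24, 31).
For Beta(a, b) with a, b > 1 the mode is (a−1)/(a+b−2) = 23/53 ≈ 0.434.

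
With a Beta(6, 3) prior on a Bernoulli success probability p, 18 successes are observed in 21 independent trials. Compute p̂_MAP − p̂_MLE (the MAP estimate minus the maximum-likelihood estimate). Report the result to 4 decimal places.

MAP − MLE = -0.0357

Posterior is Beta(24, 6); MAP = (24−1)/(30−2) = 23/28 ≈ 0.82143.
MLE ignores the prior: p̂_MLE = k/n = 18/21 ≈ 0.85714.
Difference = 23/28 − 18/21 = -1/28 ≈ -0.0357.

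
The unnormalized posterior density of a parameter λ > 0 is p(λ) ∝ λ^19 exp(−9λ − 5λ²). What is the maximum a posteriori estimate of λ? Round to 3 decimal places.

ℓ'(λ) = 19/λ − 9 − 10λ. Setting this to zero and multiplying by λ: 10λ² + 9λ − 19 = 0.
λ = (−9 + √(9² + 4·10·19)) / (2·10) = (−9 + √841) / 20 = (−9 + 29)/20 = 1.
ℓ''(λ) = −19/λ² − 10 < 0, confirming a maximum.

λ̂_MAP = 1.000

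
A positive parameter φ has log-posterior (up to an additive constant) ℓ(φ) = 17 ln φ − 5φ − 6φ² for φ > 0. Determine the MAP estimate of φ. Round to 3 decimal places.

ℓ'(φ) = 17/φ − 5 − 12φ. Setting this to zero and multiplying by φ: 12φ² + 5φ − 17 = 0.
φ = (−5 + √(5² + 4·12·17)) / (2·12) = (−5 + √841) / 24 = (−5 + 29)/24 = 1.
ℓ''(φ) = −17/φ² − 12 < 0, confirming a maximum.

φ̂_MAP = 1.000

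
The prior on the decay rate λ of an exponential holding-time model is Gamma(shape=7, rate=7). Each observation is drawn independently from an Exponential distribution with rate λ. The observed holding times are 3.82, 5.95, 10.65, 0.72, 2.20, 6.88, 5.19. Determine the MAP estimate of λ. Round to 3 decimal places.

λ̂_MAP = 0.307

The Exponential(rate=λ) likelihood is ∝ λ^n e^(−λΣtᵢ). Here n = 7 and Σtᵢ = 3.82 + 5.95 + 10.65 + 0.72 + 2.20 + 6.88 + 5.19 = 35.41.
Posterior ∝ λ^6e^(−7λ) · λ^7e^(−35.41λ) = λ^13e^(−42.41λ), i.e. Gamma(14, 42.41).
Mode = (a−1)/b = 13/42.41 ≈ 0.307.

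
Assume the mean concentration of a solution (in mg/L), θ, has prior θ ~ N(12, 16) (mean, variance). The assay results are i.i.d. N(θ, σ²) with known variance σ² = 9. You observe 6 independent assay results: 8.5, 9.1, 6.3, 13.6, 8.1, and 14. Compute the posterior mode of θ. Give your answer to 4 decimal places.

n = 6; x̄ = (8.5 + 9.1 + 6.3 + 13.6 + 8.1 + 14)/6 = 59.6/6 = 149/15 ≈ 9.9333.
For a Normal prior and Normal likelihood with known variance, the posterior is Normal; its mode equals its mean, the precision-weighted average.
Prior precision 1/σ₀² = 1/16 = 0.0625; data precision n/σ² = 6/9 = 2/3.
θ̂ = (0.0625·12 + (2/3)·(149/15)) / (0.0625 + 2/3) = (1327/180)/(35/48) = 5308/525 ≈ 10.1105.

θ̂_MAP = 10.1105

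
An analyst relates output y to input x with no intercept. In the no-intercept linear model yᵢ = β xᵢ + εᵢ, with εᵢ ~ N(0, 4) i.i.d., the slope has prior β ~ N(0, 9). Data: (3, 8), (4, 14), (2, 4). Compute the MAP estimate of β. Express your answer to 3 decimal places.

log p(β | y) = −Σ(yᵢ − βxᵢ)²/(2·4) − β²/(2·9) + const.
Setting the derivative to zero: Σxᵢ(yᵢ − βxᵢ)/4 − β/9 = 0, so β = Σxᵢyᵢ / (Σxᵢ² + σ²/τ²).
Σxᵢyᵢ = 3·8 + 4·14 + 2·4 = 88; Σxᵢ² = 29; σ²/τ² = 4/9.
β̂_MAP = 88 / (29 + 4/9) = 88/(265/9) = 792/265 ≈ 2.989.

β̂_MAP = 2.989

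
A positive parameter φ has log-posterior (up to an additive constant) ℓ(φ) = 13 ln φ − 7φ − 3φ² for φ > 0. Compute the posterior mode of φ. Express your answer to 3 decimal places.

ℓ'(φ) = 13/φ − 7 − 6φ. Setting this to zero and multiplying by φ: 6φ² + 7φ − 13 = 0.
φ = (−7 + √(7² + 4·6·13)) / (2·6) = (−7 + √361) / 12 = (−7 + 19)/12 = 1.
ℓ''(φ) = −13/φ² − 6 < 0, confirming a maximum.

φ̂_MAP = 1.000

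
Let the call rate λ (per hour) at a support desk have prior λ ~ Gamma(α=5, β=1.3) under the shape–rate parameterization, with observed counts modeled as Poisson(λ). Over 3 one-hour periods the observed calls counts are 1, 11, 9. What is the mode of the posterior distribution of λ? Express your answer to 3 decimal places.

Σxᵢ = 1+11+9 = 21, with n = 3.
Posterior ∝ λ^4e^(−1.3λ) · λ^21e^(−3λ) = λ^25e^(−4.3λ), i.e. Gamma(shape=26, rate=4.3).
The mode of a Gamma(a, b) with a ≥ 1 (shape–rate) is (a−1)/b = 25/4.3 ≈ 5.814.

λ̂_MAP = 5.814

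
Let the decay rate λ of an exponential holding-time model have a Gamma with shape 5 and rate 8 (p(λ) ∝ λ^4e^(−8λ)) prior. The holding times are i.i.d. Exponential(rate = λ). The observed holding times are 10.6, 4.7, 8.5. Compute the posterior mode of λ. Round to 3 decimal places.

λ̂_MAP = 0.220

The Exponential(rate=λ) likelihood is ∝ λ^n e^(−λΣtᵢ). Here n = 3 and Σtᵢ = 10.6 + 4.7 + 8.5 = 23.8.
Posterior ∝ λ^4e^(−8λ) · λ^3e^(−23.8λ) = λ^7e^(−31.8λ), i.e. Gamma(8, 31.8).
Mode = (a−1)/b = 7/31.8 ≈ 0.220.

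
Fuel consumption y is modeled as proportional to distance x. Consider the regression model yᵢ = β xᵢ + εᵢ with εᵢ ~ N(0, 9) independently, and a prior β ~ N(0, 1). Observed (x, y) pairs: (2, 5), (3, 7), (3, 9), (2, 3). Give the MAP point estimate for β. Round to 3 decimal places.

log p(β | y) = −Σ(yᵢ − βxᵢ)²/(2·9) − β²/(2·1) + const.
Setting the derivative to zero: Σxᵢ(yᵢ − βxᵢ)/9 − β/1 = 0, so β = Σxᵢyᵢ / (Σxᵢ² + σ²/τ²).
Σxᵢyᵢ = 2·5 + 3·7 + 3·9 + 2·3 = 64; Σxᵢ² = 26; σ²/τ² = 9.
β̂_MAP = 64 / (26 + 9) = 64/35 ≈ 1.829.

β̂_MAP = 1.829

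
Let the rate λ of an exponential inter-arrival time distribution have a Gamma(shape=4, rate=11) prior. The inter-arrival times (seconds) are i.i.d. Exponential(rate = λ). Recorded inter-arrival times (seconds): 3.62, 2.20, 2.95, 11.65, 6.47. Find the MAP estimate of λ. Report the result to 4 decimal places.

λ̂_MAP = 0.2111

The Exponential(rate=λ) likelihood is ∝ λ^n e^(−λΣtᵢ). Here n = 5 and Σtᵢ = 3.62 + 2.20 + 2.95 + 11.65 + 6.47 = 26.89.
Posterior ∝ λ^3e^(−11λ) · λ^5e^(−26.89λ) = λ^8e^(−37.89λ), i.e. Gamma(9, 37.89).
Mode = (a−1)/b = 8/37.89 ≈ 0.2111.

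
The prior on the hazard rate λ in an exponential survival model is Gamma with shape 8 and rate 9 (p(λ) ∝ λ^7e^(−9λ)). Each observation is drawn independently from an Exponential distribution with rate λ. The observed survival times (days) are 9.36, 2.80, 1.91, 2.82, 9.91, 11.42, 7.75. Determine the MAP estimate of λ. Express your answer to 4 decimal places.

λ̂_MAP = 0.2547

The Exponential(rate=λ) likelihood is ∝ λ^n e^(−λΣtᵢ). Here n = 7 and Σtᵢ = 9.36 + 2.80 + 1.91 + 2.82 + 9.91 + 11.42 + 7.75 = 45.97.
Posterior ∝ λ^7e^(−9λ) · λ^7e^(−45.97λ) = λ^14e^(−54.97λ), i.e. Gamma(15, 54.97).
Mode = (a−1)/b = 14/54.97 ≈ 0.2547.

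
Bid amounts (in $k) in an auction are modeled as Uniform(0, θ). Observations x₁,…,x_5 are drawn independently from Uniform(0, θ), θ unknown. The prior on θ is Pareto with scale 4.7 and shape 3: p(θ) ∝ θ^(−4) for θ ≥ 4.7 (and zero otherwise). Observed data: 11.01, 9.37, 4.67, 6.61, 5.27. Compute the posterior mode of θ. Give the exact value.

θ̂_MAP = 11.01

The Uniform(0, θ) likelihood is θ^(−n) for θ ≥ max(xᵢ), zero otherwise. Here max(xᵢ) = 11.01.
Posterior ∝ θ^(−4) · θ^(−5) = θ^(−9) on θ ≥ max(4.7, 11.01) = 11.01.
This density is strictly decreasing in θ, so the posterior mode lies at the lower boundary of the support.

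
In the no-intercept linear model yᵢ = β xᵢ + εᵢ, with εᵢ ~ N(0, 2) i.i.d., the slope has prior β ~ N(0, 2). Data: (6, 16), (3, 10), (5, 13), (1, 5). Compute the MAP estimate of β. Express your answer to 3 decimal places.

β̂_MAP = 2.722

log p(β | y) = −Σ(yᵢ − βxᵢ)²/(2·2) − β²/(2·2) + const.
Setting the derivative to zero: Σxᵢ(yᵢ − βxᵢ)/2 − β/2 = 0, so β = Σxᵢyᵢ / (Σxᵢ² + σ²/τ²).
Σxᵢyᵢ = 6·16 + 3·10 + 5·13 + 1·5 = 196; Σxᵢ² = 71; σ²/τ² = 1.
β̂_MAP = 196 / (71 + 1) = 196/72 ≈ 2.722.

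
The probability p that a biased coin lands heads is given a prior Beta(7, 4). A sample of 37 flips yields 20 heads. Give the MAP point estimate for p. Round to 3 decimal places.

p̂_MAP = 0.565

Prior: Beta(7, 4).
Data: 20 successes in 37 trials. The binomial likelihood contributes p^20(1−p)^17, so the posterior is Beta(7+20, 4+17) = Beta(27, 21).
For Beta(a, b) with a, b > 1 the mode is (a−1)/(a+b−2) = 26/46 ≈ 0.565.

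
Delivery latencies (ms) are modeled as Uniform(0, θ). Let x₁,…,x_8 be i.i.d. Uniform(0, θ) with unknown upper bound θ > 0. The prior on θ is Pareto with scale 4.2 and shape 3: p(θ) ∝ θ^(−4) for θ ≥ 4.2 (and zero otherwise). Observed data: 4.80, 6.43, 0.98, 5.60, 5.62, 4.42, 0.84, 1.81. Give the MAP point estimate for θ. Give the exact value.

θ̂_MAP = 6.43

The Uniform(0, θ) likelihood is θ^(−n) for θ ≥ max(xᵢ), zero otherwise. Here max(xᵢ) = 6.43.
Posterior ∝ θ^(−4) · θ^(−8) = θ^(−12) on θ ≥ max(4.2, 6.43) = 6.43.
This density is strictly decreasing in θ, so the posterior mode lies at the lower boundary of the support.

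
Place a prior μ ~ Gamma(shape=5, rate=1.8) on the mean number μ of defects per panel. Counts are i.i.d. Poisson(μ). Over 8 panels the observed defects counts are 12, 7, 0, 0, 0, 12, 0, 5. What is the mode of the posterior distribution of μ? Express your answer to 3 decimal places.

μ̂_MAP = 4.082

Σxᵢ = 12+7+0+0+0+12+0+5 = 36, with n = 8.
Posterior ∝ μ^4e^(−1.8μ) · μ^36e^(−8μ) = μ^40e^(−9.8μ), i.e. Gamma(shape=41, rate=9.8).
The mode of a Gamma(a, b) with a ≥ 1 (shape–rate) is (a−1)/b = 40/9.8 ≈ 4.082.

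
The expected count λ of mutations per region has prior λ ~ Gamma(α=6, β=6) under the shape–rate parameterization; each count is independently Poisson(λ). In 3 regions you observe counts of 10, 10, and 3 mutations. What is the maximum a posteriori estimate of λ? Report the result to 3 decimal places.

λ̂_MAP = 3.111

Σxᵢ = 10+10+3 = 23, with n = 3.
Posterior ∝ λ^5e^(−6λ) · λ^23e^(−3λ) = λ^28e^(−9λ), i.e. Gamma(shape=29, rate=9).
The mode of a Gamma(a, b) with a ≥ 1 (shape–rate) is (a−1)/b = 28/9 ≈ 3.111.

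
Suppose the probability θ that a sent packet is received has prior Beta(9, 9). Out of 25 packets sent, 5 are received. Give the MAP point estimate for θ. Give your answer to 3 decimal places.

Prior: Beta(9, 9).
Data: 5 successes in 25 trials. The binomial likelihood contributes θ^5(1−θ)^20, so the posterior is Beta(9+5, 9+20) = Beta(14, 29).
For Beta(a, b) with a, b > 1 the mode is (a−1)/(a+b−2) = 13/41 ≈ 0.317.

θ̂_MAP = 0.317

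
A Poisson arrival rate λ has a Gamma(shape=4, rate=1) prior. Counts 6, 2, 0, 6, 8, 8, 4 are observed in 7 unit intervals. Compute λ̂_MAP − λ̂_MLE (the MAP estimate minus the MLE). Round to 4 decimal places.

Σxᵢ = 34. Posterior is Gamma(38, 8); MAP = (38−1)/8 = 37/8 ≈ 4.62500.
MLE = x̄ = 34/7 ≈ 4.85714.
Difference = 37/8 − 34/7 = -13/56 ≈ -0.2321.

MAP − MLE = -0.2321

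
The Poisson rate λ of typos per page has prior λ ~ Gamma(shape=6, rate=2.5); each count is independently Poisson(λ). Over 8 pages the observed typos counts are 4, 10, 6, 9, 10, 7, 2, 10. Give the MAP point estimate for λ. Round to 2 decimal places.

λ̂_MAP = 6.00

Σxᵢ = 4+10+6+9+10+7+2+10 = 58, with n = 8.
Posterior ∝ λ^5e^(−2.5λ) · λ^58e^(−8λ) = λ^63e^(−10.5λ), i.e. Gamma(shape=64, rate=10.5).
The mode of a Gamma(a, b) with a ≥ 1 (shape–rate) is (a−1)/b = 63/10.5 ≈ 6.00.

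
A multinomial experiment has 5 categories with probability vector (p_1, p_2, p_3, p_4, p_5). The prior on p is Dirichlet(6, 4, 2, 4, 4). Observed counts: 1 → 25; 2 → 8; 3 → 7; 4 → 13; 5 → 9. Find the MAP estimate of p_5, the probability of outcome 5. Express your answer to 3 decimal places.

The posterior is Dirichlet(αᵢ + nᵢ) = Dirichlet(31, 12, 9, 17, 13).
For a Dirichlet(a₁,…,a_K) with all aᵢ > 1, the mode has j-th component (aⱼ − 1)/(Σaᵢ − K).
Here Σaᵢ = 82 and K = 5, so p_5 = (13 − 1)/(82 − 5) = 12/77 ≈ 0.156.

MAP estimate: 0.156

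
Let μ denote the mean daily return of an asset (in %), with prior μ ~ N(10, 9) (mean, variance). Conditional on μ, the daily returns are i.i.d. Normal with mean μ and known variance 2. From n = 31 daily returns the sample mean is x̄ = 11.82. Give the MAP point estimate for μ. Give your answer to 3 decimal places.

n = 31, x̄ = 11.82.
For a Normal prior and Normal likelihood with known variance, the posterior is Normal; its mode equals its mean, the precision-weighted average.
Prior precision 1/σ₀² = 1/9; data precision n/σ² = 31/2 = 15.5.
μ̂ = ((1/9)·10 + 15.5·11.82) / (1/9 + 15.5) = (165889/900)/(281/18) = 165889/14050 ≈ 11.807.

μ̂_MAP = 11.807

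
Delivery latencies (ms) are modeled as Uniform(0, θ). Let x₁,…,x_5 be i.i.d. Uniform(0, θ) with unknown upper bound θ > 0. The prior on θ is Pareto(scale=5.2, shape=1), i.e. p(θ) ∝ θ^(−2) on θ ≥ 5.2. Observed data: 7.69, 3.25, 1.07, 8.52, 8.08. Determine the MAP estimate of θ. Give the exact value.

The Uniform(0, θ) likelihood is θ^(−n) for θ ≥ max(xᵢ), zero otherwise. Here max(xᵢ) = 8.52.
Posterior ∝ θ^(−2) · θ^(−5) = θ^(−7) on θ ≥ max(5.2, 8.52) = 8.52.
This density is strictly decreasing in θ, so the posterior mode lies at the lower boundary of the support.

θ̂_MAP = 8.52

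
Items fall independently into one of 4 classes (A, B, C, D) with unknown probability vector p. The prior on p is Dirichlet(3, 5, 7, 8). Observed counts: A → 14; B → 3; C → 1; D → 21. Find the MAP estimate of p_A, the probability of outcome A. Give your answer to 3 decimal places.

The posterior is Dirichlet(αᵢ + nᵢ) = Dirichlet(17, 8, 8, 29).
For a Dirichlet(a₁,…,a_K) with all aᵢ > 1, the mode has j-th component (aⱼ − 1)/(Σaᵢ − K).
Here Σaᵢ = 62 and K = 4, so p_A = (17 − 1)/(62 − 4) = 16/58 ≈ 0.276.

MAP estimate of p_A = 0.276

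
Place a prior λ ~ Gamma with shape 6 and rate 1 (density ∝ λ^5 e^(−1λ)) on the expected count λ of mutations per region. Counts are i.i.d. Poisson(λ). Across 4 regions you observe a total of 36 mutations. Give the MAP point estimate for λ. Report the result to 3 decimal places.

λ̂_MAP = 8.200

Σxᵢ = 36, n = 4.
Posterior ∝ λ^5e^(−1λ) · λ^36e^(−4λ) = λ^41e^(−5λ), i.e. Gamma(shape=42, rate=5).
The mode of a Gamma(a, b) with a ≥ 1 (shape–rate) is (a−1)/b = 41/5 ≈ 8.200.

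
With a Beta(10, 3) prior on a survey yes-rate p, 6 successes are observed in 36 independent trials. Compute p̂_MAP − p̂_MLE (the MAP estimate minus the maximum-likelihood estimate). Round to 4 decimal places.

Posterior is Beta(16, 33); MAP = (16−1)/(49−2) = 15/47 ≈ 0.31915.
MLE ignores the prior: p̂_MLE = k/n = 6/36 ≈ 0.16667.
Difference = 15/47 − 6/36 = 43/282 ≈ 0.1525.

MAP − MLE = 0.1525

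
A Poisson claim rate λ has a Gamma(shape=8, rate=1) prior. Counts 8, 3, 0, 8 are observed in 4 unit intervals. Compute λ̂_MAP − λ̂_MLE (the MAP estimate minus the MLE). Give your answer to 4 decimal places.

MAP − MLE = 0.4500

Σxᵢ = 19. Posterior is Gamma(27, 5); MAP = (27−1)/5 = 26/5 ≈ 5.20000.
MLE = x̄ = 19/4 ≈ 4.75000.
Difference = 26/5 − 19/4 = 9/20 ≈ 0.4500.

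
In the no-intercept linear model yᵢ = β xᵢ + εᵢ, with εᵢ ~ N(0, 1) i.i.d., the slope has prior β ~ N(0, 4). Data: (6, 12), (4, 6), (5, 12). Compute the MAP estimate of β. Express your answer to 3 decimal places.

log p(β | y) = −Σ(yᵢ − βxᵢ)²/(2·1) − β²/(2·4) + const.
Setting the derivative to zero: Σxᵢ(yᵢ − βxᵢ)/1 − β/4 = 0, so β = Σxᵢyᵢ / (Σxᵢ² + σ²/τ²).
Σxᵢyᵢ = 6·12 + 4·6 + 5·12 = 156; Σxᵢ² = 77; σ²/τ² = 0.25.
β̂_MAP = 156 / (77 + 0.25) = 156/77.25 ≈ 2.019.

β̂_MAP = 2.019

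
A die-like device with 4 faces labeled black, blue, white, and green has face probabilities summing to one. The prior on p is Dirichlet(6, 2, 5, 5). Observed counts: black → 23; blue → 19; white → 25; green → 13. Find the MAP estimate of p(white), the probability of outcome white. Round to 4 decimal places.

The posterior is Dirichlet(αᵢ + nᵢ) = Dirichlet(29, 21, 30, 18).
For a Dirichlet(a₁,…,a_K) with all aᵢ > 1, the mode has j-th component (aⱼ − 1)/(Σaᵢ − K).
Here Σaᵢ = 98 and K = 4, so p(white) = (30 − 1)/(98 − 4) = 29/94 ≈ 0.3085.

MAP estimate of p(white) = 0.3085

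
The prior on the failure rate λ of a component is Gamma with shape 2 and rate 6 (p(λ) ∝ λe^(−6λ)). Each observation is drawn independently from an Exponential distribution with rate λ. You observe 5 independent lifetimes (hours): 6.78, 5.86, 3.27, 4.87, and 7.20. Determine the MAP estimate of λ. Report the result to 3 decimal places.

λ̂_MAP = 0.177

The Exponential(rate=λ) likelihood is ∝ λ^n e^(−λΣtᵢ). Here n = 5 and Σtᵢ = 6.78 + 5.86 + 3.27 + 4.87 + 7.20 = 27.98.
Posterior ∝ λe^(−6λ) · λ^5e^(−27.98λ) = λ^6e^(−33.98λ), i.e. Gamma(7, 33.98).
Mode = (a−1)/b = 6/33.98 ≈ 0.177.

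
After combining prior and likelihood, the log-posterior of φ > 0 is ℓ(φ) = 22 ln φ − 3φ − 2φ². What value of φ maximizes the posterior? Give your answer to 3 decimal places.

φ̂_MAP = 2.000

ℓ'(φ) = 22/φ − 3 − 4φ. Setting this to zero and multiplying by φ: 4φ² + 3φ − 22 = 0.
φ = (−3 + √(3² + 4·4·22)) / (2·4) = (−3 + √361) / 8 = (−3 + 19)/8 = 2.
ℓ''(φ) = −22/φ² − 4 < 0, confirming a maximum.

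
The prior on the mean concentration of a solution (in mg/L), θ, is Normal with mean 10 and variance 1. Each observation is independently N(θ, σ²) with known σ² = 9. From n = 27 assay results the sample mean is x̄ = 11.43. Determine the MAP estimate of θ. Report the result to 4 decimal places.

θ̂_MAP = 11.0725

n = 27, x̄ = 11.43.
For a Normal prior and Normal likelihood with known variance, the posterior is Normal; its mode equals its mean, the precision-weighted average.
Prior precision 1/σ₀² = 1/1 = 1; data precision n/σ² = 27/9 = 3.
θ̂ = (1·10 + 3·11.43) / (1 + 3) = 44.29/4 = 11.0725.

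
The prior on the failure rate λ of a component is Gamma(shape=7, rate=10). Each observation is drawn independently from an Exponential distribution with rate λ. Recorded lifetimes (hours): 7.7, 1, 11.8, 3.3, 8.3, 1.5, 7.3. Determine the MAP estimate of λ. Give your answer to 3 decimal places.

λ̂_MAP = 0.255

The Exponential(rate=λ) likelihood is ∝ λ^n e^(−λΣtᵢ). Here n = 7 and Σtᵢ = 7.7 + 1 + 11.8 + 3.3 + 8.3 + 1.5 + 7.3 = 40.9.
Posterior ∝ λ^6e^(−10λ) · λ^7e^(−40.9λ) = λ^13e^(−50.9λ), i.e. Gamma(14, 50.9).
Mode = (a−1)/b = 13/50.9 ≈ 0.255.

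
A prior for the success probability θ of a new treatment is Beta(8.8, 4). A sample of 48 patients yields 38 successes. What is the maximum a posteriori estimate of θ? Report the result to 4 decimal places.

θ̂_MAP = 0.7789

Prior: Beta(8.8, 4).
Data: 38 successes in 48 trials. The binomial likelihood contributes θ^38(1−θ)^10, so the posterior is Beta(8.8+38, 4+10) = Beta(46.8, 14).
For Beta(a, b) with a, b > 1 the mode is (a−1)/(a+b−2) = 45.8/58.8 ≈ 0.7789.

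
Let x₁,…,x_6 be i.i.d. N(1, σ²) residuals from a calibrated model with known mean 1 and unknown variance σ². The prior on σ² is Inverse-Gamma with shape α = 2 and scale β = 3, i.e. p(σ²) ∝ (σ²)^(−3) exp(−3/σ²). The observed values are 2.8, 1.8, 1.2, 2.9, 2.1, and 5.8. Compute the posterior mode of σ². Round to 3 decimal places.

σ̂²_MAP = 3.148

Sum of squared deviations about the known mean: SS = (2.8−1)² + (1.8−1)² + (1.2−1)² + (2.9−1)² + (2.1−1)² + (5.8−1)² = 31.78.
The Normal likelihood contributes (σ²)^(−n/2) exp(−SS/(2σ²)), so the posterior is Inverse-Gamma(α + n/2, β + SS/2) = Inverse-Gamma(5, 18.89).
The mode of Inverse-Gamma(a, b) is b/(a+1) = 18.89/6 ≈ 3.148.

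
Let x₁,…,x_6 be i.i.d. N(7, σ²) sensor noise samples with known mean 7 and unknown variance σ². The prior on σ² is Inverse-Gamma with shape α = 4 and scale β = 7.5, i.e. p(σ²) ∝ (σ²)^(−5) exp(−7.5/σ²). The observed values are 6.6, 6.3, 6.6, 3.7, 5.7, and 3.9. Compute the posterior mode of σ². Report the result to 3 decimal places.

Sum of squared deviations about the known mean: SS = (6.6−7)² + (6.3−7)² + (6.6−7)² + (3.7−7)² + (5.7−7)² + (3.9−7)² = 23.
The Normal likelihood contributes (σ²)^(−n/2) exp(−SS/(2σ²)), so the posterior is Inverse-Gamma(α + n/2, β + SS/2) = Inverse-Gamma(7, 19).
The mode of Inverse-Gamma(a, b) is b/(a+1) = 19/8 ≈ 2.375.

σ̂²_MAP = 2.375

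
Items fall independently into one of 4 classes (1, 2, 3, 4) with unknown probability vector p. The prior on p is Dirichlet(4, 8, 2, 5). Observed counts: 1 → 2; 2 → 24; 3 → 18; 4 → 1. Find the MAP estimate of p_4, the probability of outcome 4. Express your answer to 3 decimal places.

The posterior is Dirichlet(αᵢ + nᵢ) = Dirichlet(6, 32, 20, 6).
For a Dirichlet(a₁,…,a_K) with all aᵢ > 1, the mode has j-th component (aⱼ − 1)/(Σaᵢ − K).
Here Σaᵢ = 64 and K = 4, so p_4 = (6 − 1)/(64 − 4) = 5/60 ≈ 0.083.

MAP estimate: 0.083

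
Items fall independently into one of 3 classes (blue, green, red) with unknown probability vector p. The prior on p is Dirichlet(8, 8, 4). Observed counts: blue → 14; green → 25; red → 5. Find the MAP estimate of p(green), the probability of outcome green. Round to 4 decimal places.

The posterior is Dirichlet(αᵢ + nᵢ) = Dirichlet(22, 33, 9).
For a Dirichlet(a₁,…,a_K) with all aᵢ > 1, the mode has j-th component (aⱼ − 1)/(Σaᵢ − K).
Here Σaᵢ = 64 and K = 3, so p(green) = (33 − 1)/(64 − 3) = 32/61 ≈ 0.5246.

MAP estimate of p(green) = 0.5246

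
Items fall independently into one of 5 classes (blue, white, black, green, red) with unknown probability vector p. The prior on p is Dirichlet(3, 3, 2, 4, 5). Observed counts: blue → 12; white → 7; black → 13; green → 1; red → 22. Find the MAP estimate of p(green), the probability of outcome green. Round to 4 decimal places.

The posterior is Dirichlet(αᵢ + nᵢ) = Dirichlet(15, 10, 15, 5, 27).
For a Dirichlet(a₁,…,a_K) with all aᵢ > 1, the mode has j-th component (aⱼ − 1)/(Σaᵢ − K).
Here Σaᵢ = 72 and K = 5, so p(green) = (5 − 1)/(72 − 5) = 4/67 ≈ 0.0597.

MAP estimate of p(green) = 0.0597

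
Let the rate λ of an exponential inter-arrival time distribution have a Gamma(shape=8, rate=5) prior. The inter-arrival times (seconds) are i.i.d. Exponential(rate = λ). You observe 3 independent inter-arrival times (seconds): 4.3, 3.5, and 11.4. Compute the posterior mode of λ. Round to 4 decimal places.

λ̂_MAP = 0.4132

The Exponential(rate=λ) likelihood is ∝ λ^n e^(−λΣtᵢ). Here n = 3 and Σtᵢ = 4.3 + 3.5 + 11.4 = 19.2.
Posterior ∝ λ^7e^(−5λ) · λ^3e^(−19.2λ) = λ^10e^(−24.2λ), i.e. Gamma(11, 24.2).
Mode = (a−1)/b = 10/24.2 ≈ 0.4132.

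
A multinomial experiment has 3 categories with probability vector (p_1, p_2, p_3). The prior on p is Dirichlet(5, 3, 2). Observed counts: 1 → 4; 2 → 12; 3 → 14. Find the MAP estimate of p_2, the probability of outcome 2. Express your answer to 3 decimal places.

MAP estimate: 0.378

The posterior is Dirichlet(αᵢ + nᵢ) = Dirichlet(9, 15, 16).
For a Dirichlet(a₁,…,a_K) with all aᵢ > 1, the mode has j-th component (aⱼ − 1)/(Σaᵢ − K).
Here Σaᵢ = 40 and K = 3, so p_2 = (15 − 1)/(40 − 3) = 14/37 ≈ 0.378.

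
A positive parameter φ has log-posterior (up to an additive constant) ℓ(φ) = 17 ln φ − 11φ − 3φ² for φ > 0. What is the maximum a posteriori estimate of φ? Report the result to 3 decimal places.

φ̂_MAP = 1.000

ℓ'(φ) = 17/φ − 11 − 6φ. Setting this to zero and multiplying by φ: 6φ² + 11φ − 17 = 0.
φ = (−11 + √(11² + 4·6·17)) / (2·6) = (−11 + √529) / 12 = (−11 + 23)/12 = 1.
ℓ''(φ) = −17/φ² − 6 < 0, confirming a maximum.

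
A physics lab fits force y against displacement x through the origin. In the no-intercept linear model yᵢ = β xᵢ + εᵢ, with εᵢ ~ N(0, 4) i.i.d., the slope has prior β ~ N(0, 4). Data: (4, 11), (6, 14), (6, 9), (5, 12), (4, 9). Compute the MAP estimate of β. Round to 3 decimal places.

β̂_MAP = 2.138

log p(β | y) = −Σ(yᵢ − βxᵢ)²/(2·4) − β²/(2·4) + const.
Setting the derivative to zero: Σxᵢ(yᵢ − βxᵢ)/4 − β/4 = 0, so β = Σxᵢyᵢ / (Σxᵢ² + σ²/τ²).
Σxᵢyᵢ = 4·11 + 6·14 + 6·9 + 5·12 + 4·9 = 278; Σxᵢ² = 129; σ²/τ² = 1.
β̂_MAP = 278 / (129 + 1) = 278/130 ≈ 2.138.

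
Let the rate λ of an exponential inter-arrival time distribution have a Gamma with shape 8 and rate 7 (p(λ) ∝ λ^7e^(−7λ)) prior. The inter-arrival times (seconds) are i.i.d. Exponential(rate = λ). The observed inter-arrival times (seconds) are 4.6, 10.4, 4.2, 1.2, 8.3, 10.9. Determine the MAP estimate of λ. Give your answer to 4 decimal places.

λ̂_MAP = 0.2790

The Exponential(rate=λ) likelihood is ∝ λ^n e^(−λΣtᵢ). Here n = 6 and Σtᵢ = 4.6 + 10.4 + 4.2 + 1.2 + 8.3 + 10.9 = 39.6.
Posterior ∝ λ^7e^(−7λ) · λ^6e^(−39.6λ) = λ^13e^(−46.6λ), i.e. Gamma(14, 46.6).
Mode = (a−1)/b = 13/46.6 ≈ 0.2790.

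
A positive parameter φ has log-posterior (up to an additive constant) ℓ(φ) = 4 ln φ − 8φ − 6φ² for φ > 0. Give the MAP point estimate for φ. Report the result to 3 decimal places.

φ̂_MAP = 0.333

ℓ'(φ) = 4/φ − 8 − 12φ. Setting this to zero and multiplying by φ: 12φ² + 8φ − 4 = 0.
φ = (−8 + √(8² + 4·12·4)) / (2·12) = (−8 + √256) / 24 = (−8 + 16)/24 = 1/3.
ℓ''(φ) = −4/φ² − 12 < 0, confirming a maximum.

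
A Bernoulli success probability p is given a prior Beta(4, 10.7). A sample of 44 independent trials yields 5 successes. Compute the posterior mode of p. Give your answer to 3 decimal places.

p̂_MAP = 0.141

Prior: Beta(4, 10.7).
Data: 5 successes in 44 trials. The binomial likelihood contributes p^5(1−p)^39, so the posterior is Beta(4+5, 10.7+39) = Beta(9, 49.7).
For Beta(a, b) with a, b > 1 the mode is (a−1)/(a+b−2) = 8/56.7 ≈ 0.141.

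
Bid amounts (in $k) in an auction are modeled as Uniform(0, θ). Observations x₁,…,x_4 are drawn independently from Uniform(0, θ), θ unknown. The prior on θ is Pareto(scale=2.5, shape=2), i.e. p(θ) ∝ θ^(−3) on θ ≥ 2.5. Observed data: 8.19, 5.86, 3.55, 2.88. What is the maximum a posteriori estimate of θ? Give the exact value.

θ̂_MAP = 8.19

The Uniform(0, θ) likelihood is θ^(−n) for θ ≥ max(xᵢ), zero otherwise. Here max(xᵢ) = 8.19.
Posterior ∝ θ^(−3) · θ^(−4) = θ^(−7) on θ ≥ max(2.5, 8.19) = 8.19.
This density is strictly decreasing in θ, so the posterior mode lies at the lower boundary of the support.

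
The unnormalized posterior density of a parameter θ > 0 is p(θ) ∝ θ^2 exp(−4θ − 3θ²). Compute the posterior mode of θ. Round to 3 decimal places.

ℓ'(θ) = 2/θ − 4 − 6θ. Setting this to zero and multiplying by θ: 6θ² + 4θ − 2 = 0.
θ = (−4 + √(4² + 4·6·2)) / (2·6) = (−4 + √64) / 12 = (−4 + 8)/12 = 1/3.
ℓ''(θ) = −2/θ² − 6 < 0, confirming a maximum.

θ̂_MAP = 0.333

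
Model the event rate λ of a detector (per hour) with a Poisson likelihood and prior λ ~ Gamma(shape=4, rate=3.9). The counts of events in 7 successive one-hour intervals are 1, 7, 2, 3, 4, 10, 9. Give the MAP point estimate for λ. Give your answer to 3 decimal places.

λ̂_MAP = 3.578

Σxᵢ = 1+7+2+3+4+10+9 = 36, with n = 7.
Posterior ∝ λ^3e^(−3.9λ) · λ^36e^(−7λ) = λ^39e^(−10.9λ), i.e. Gamma(shape=40, rate=10.9).
The mode of a Gamma(a, b) with a ≥ 1 (shape–rate) is (a−1)/b = 39/10.9 ≈ 3.578.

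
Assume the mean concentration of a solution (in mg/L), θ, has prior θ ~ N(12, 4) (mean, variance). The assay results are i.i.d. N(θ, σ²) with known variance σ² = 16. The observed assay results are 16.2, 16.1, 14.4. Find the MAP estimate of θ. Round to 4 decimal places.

n = 3; x̄ = (16.2 + 16.1 + 14.4)/3 = 46.7/3 = 467/30 ≈ 15.5667.
For a Normal prior and Normal likelihood with known variance, the posterior is Normal; its mode equals its mean, the precision-weighted average.
Prior precision 1/σ₀² = 1/4 = 0.25; data precision n/σ² = 3/16 = 0.1875.
θ̂ = (0.25·12 + 0.1875·(467/30)) / (0.25 + 0.1875) = 5.91875/0.4375 = 947/70 ≈ 13.5286.

θ̂_MAP = 13.5286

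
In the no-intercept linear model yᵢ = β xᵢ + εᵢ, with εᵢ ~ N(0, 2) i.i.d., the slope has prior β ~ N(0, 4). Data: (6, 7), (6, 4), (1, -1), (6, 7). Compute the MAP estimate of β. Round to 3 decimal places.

log p(β | y) = −Σ(yᵢ − βxᵢ)²/(2·2) − β²/(2·4) + const.
Setting the derivative to zero: Σxᵢ(yᵢ − βxᵢ)/2 − β/4 = 0, so β = Σxᵢyᵢ / (Σxᵢ² + σ²/τ²).
Σxᵢyᵢ = 6·7 + 6·4 + 1·(-1) + 6·7 = 107; Σxᵢ² = 109; σ²/τ² = 0.5.
β̂_MAP = 107 / (109 + 0.5) = 107/109.5 ≈ 0.977.

β̂_MAP = 0.977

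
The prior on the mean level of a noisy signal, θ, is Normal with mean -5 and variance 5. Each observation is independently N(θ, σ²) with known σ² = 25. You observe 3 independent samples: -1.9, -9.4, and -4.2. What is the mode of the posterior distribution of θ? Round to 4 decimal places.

θ̂_MAP = -5.0625

n = 3; x̄ = ((-1.9) + (-9.4) + (-4.2))/3 = -15.5/3 = -31/6 ≈ -5.1667.
For a Normal prior and Normal likelihood with known variance, the posterior is Normal; its mode equals its mean, the precision-weighted average.
Prior precision 1/σ₀² = 1/5 = 0.2; data precision n/σ² = 3/25 = 0.12.
θ̂ = (0.2·(-5) + 0.12·(-31/6)) / (0.2 + 0.12) = (-1.62)/0.32 = -5.0625.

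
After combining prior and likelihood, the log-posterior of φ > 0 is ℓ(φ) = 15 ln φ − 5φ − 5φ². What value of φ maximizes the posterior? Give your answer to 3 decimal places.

ℓ'(φ) = 15/φ − 5 − 10φ. Setting this to zero and multiplying by φ: 10φ² + 5φ − 15 = 0.
φ = (−5 + √(5² + 4·10·15)) / (2·10) = (−5 + √625) / 20 = (−5 + 25)/20 = 1.
ℓ''(φ) = −15/φ² − 10 < 0, confirming a maximum.

φ̂_MAP = 1.000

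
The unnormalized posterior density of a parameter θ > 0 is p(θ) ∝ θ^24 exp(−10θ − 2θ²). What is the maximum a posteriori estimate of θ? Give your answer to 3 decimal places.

θ̂_MAP = 1.500

ℓ'(θ) = 24/θ − 10 − 4θ. Setting this to zero and multiplying by θ: 4θ² + 10θ − 24 = 0.
θ = (−10 + √(10² + 4·4·24)) / (2·4) = (−10 + √484) / 8 = (−10 + 22)/8 = 3/2.
ℓ''(θ) = −24/θ² − 4 < 0, confirming a maximum.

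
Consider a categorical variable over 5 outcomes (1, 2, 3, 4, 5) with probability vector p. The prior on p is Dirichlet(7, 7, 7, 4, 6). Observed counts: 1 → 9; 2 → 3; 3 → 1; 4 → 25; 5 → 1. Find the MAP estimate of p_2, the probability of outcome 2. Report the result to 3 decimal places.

MAP estimate: 0.138

The posterior is Dirichlet(αᵢ + nᵢ) = Dirichlet(16, 10, 8, 29, 7).
For a Dirichlet(a₁,…,a_K) with all aᵢ > 1, the mode has j-th component (aⱼ − 1)/(Σaᵢ − K).
Here Σaᵢ = 70 and K = 5, so p_2 = (10 − 1)/(70 − 5) = 9/65 ≈ 0.138.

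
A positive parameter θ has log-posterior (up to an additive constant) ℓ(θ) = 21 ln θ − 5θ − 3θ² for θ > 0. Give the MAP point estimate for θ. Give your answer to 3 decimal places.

θ̂_MAP = 1.500

ℓ'(θ) = 21/θ − 5 − 6θ. Setting this to zero and multiplying by θ: 6θ² + 5θ − 21 = 0.
θ = (−5 + √(5² + 4·6·21)) / (2·6) = (−5 + √529) / 12 = (−5 + 23)/12 = 3/2.
ℓ''(θ) = −21/θ² − 6 < 0, confirming a maximum.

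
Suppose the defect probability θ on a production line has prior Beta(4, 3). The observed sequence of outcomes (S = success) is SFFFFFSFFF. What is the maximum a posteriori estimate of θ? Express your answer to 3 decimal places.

θ̂_MAP = 0.333

Prior: Beta(4, 3).
Data: 2 successes in 10 trials (from the sequence). The binomial likelihood contributes θ^2(1−θ)^8, so the posterior is Beta(4+2, 3+8) = Beta(6, 11).
For Beta(a, b) with a, b > 1 the mode is (a−1)/(a+b−2) = 5/15 ≈ 0.333.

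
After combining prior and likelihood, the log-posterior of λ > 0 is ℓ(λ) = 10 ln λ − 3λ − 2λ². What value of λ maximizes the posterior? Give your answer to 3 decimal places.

ℓ'(λ) = 10/λ − 3 − 4λ. Setting this to zero and multiplying by λ: 4λ² + 3λ − 10 = 0.
λ = (−3 + √(3² + 4·4·10)) / (2·4) = (−3 + √169) / 8 = (−3 + 13)/8 = 5/4.
ℓ''(λ) = −10/λ² − 4 < 0, confirming a maximum.

λ̂_MAP = 1.250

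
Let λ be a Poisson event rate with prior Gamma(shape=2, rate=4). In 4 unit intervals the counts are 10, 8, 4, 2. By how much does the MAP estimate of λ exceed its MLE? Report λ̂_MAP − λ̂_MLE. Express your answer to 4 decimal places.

Σxᵢ = 24. Posterior is Gamma(26, 8); MAP = (26−1)/8 = 25/8 ≈ 3.12500.
MLE = x̄ = 24/4 ≈ 6.00000.
Difference = 25/8 − 24/4 = -23/8 ≈ -2.8750.

MAP − MLE = -2.8750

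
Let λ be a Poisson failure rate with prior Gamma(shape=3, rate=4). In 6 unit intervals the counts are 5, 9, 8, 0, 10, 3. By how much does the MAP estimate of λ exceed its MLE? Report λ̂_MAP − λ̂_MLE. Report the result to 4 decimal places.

Σxᵢ = 35. Posterior is Gamma(38, 10); MAP = (38−1)/10 = 37/10 ≈ 3.70000.
MLE = x̄ = 35/6 ≈ 5.83333.
Difference = 37/10 − 35/6 = -32/15 ≈ -2.1333.

MAP − MLE = -2.1333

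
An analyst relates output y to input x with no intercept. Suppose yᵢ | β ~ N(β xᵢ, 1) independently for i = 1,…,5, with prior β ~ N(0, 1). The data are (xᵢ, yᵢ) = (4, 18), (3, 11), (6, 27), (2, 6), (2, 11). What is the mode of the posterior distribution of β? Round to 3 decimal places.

log p(β | y) = −Σ(yᵢ − βxᵢ)²/(2·1) − β²/(2·1) + const.
Setting the derivative to zero: Σxᵢ(yᵢ − βxᵢ)/1 − β/1 = 0, so β = Σxᵢyᵢ / (Σxᵢ² + σ²/τ²).
Σxᵢyᵢ = 4·18 + 3·11 + 6·27 + 2·6 + 2·11 = 301; Σxᵢ² = 69; σ²/τ² = 1.
β̂_MAP = 301 / (69 + 1) = 301/70 ≈ 4.300.

β̂_MAP = 4.300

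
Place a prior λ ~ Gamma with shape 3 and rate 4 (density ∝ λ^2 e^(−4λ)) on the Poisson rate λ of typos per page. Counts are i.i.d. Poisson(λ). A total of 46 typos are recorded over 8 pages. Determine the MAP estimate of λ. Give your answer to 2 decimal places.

Σxᵢ = 46, n = 8.
Posterior ∝ λ^2e^(−4λ) · λ^46e^(−8λ) = λ^48e^(−12λ), i.e. Gamma(shape=49, rate=12).
The mode of a Gamma(a, b) with a ≥ 1 (shape–rate) is (a−1)/b = 48/12 ≈ 4.00.

λ̂_MAP = 4.00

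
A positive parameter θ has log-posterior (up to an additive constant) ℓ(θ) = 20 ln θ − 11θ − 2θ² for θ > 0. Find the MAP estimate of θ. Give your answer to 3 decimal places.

θ̂_MAP = 1.250

ℓ'(θ) = 20/θ − 11 − 4θ. Setting this to zero and multiplying by θ: 4θ² + 11θ − 20 = 0.
θ = (−11 + √(11² + 4·4·20)) / (2·4) = (−11 + √441) / 8 = (−11 + 21)/8 = 5/4.
ℓ''(θ) = −20/θ² − 4 < 0, confirming a maximum.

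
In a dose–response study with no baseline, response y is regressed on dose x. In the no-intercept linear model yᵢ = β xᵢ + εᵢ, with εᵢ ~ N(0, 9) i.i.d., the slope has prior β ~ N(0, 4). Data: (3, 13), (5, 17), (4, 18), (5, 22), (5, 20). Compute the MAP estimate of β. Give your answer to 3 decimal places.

β̂_MAP = 3.971

log p(β | y) = −Σ(yᵢ − βxᵢ)²/(2·9) − β²/(2·4) + const.
Setting the derivative to zero: Σxᵢ(yᵢ − βxᵢ)/9 − β/4 = 0, so β = Σxᵢyᵢ / (Σxᵢ² + σ²/τ²).
Σxᵢyᵢ = 3·13 + 5·17 + 4·18 + 5·22 + 5·20 = 406; Σxᵢ² = 100; σ²/τ² = 2.25.
β̂_MAP = 406 / (100 + 2.25) = 406/102.25 ≈ 3.971.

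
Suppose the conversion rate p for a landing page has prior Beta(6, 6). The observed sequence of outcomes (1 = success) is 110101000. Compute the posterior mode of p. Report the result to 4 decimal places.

p̂_MAP = 0.4737

Prior: Beta(6, 6).
Data: 4 successes in 9 trials (from the sequence). The binomial likelihood contributes p^4(1−p)^5, so the posterior is Beta(6+4, 6+5) = Beta(10, 11).
For Beta(a, b) with a, b > 1 the mode is (a−1)/(a+b−2) = 9/19 ≈ 0.4737.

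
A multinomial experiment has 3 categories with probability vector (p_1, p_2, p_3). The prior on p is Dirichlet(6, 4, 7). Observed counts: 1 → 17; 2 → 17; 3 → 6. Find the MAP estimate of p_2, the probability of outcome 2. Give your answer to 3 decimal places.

MAP estimate: 0.370

The posterior is Dirichlet(αᵢ + nᵢ) = Dirichlet(23, 21, 13).
For a Dirichlet(a₁,…,a_K) with all aᵢ > 1, the mode has j-th component (aⱼ − 1)/(Σaᵢ − K).
Here Σaᵢ = 57 and K = 3, so p_2 = (21 − 1)/(57 − 3) = 20/54 ≈ 0.370.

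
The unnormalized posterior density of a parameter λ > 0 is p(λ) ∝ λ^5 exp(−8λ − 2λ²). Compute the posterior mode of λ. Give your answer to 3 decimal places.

ℓ'(λ) = 5/λ − 8 − 4λ. Setting this to zero and multiplying by λ: 4λ² + 8λ − 5 = 0.
λ = (−8 + √(8² + 4·4·5)) / (2·4) = (−8 + √144) / 8 = (−8 + 12)/8 = 1/2.
ℓ''(λ) = −5/λ² − 4 < 0, confirming a maximum.

λ̂_MAP = 0.500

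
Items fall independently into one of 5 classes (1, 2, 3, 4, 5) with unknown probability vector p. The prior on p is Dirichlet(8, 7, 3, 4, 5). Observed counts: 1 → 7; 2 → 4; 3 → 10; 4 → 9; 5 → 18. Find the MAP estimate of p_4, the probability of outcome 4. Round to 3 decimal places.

MAP estimate: 0.171

The posterior is Dirichlet(αᵢ + nᵢ) = Dirichlet(15, 11, 13, 13, 23).
For a Dirichlet(a₁,…,a_K) with all aᵢ > 1, the mode has j-th component (aⱼ − 1)/(Σaᵢ − K).
Here Σaᵢ = 75 and K = 5, so p_4 = (13 − 1)/(75 − 5) = 12/70 ≈ 0.171.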